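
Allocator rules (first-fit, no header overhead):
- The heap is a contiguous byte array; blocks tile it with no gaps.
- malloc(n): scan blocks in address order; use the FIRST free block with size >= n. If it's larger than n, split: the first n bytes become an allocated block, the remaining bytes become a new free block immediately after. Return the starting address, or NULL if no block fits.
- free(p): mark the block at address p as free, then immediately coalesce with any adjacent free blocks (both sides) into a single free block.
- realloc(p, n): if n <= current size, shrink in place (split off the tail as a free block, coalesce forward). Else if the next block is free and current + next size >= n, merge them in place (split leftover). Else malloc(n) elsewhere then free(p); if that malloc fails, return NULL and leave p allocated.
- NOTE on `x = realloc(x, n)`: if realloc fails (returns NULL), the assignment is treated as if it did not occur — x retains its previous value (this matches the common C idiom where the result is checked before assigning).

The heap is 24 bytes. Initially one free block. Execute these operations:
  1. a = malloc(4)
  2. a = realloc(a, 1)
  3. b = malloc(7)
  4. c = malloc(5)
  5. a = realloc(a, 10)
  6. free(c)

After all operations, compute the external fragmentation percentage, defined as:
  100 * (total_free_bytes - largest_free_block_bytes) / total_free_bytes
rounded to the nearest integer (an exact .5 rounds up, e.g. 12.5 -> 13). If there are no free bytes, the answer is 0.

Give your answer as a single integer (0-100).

Op 1: a = malloc(4) -> a = 0; heap: [0-3 ALLOC][4-23 FREE]
Op 2: a = realloc(a, 1) -> a = 0; heap: [0-0 ALLOC][1-23 FREE]
Op 3: b = malloc(7) -> b = 1; heap: [0-0 ALLOC][1-7 ALLOC][8-23 FREE]
Op 4: c = malloc(5) -> c = 8; heap: [0-0 ALLOC][1-7 ALLOC][8-12 ALLOC][13-23 FREE]
Op 5: a = realloc(a, 10) -> a = 13; heap: [0-0 FREE][1-7 ALLOC][8-12 ALLOC][13-22 ALLOC][23-23 FREE]
Op 6: free(c) -> (freed c); heap: [0-0 FREE][1-7 ALLOC][8-12 FREE][13-22 ALLOC][23-23 FREE]
Free blocks: [1 5 1] total_free=7 largest=5 -> 100*(7-5)/7 = 200/7 ≈ 28.571 -> rounds to 29

Answer: 29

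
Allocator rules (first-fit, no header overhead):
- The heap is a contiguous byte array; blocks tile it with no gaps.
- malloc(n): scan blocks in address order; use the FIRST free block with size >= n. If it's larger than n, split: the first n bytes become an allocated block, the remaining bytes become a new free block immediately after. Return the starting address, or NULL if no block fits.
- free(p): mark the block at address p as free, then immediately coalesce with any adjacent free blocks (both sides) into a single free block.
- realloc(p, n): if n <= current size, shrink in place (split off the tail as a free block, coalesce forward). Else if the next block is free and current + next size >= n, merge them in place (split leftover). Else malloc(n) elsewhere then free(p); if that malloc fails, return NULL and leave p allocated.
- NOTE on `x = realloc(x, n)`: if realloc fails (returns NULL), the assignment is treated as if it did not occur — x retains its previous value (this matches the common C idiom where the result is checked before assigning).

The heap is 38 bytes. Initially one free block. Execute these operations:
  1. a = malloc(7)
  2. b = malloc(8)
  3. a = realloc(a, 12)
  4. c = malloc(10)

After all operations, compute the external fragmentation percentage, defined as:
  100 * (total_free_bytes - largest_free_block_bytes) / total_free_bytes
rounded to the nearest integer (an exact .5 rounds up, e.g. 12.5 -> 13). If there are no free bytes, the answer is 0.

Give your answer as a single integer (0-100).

Answer: 13

Derivation:
Op 1: a = malloc(7) -> a = 0; heap: [0-6 ALLOC][7-37 FREE]
Op 2: b = malloc(8) -> b = 7; heap: [0-6 ALLOC][7-14 ALLOC][15-37 FREE]
Op 3: a = realloc(a, 12) -> a = 15; heap: [0-6 FREE][7-14 ALLOC][15-26 ALLOC][27-37 FREE]
Op 4: c = malloc(10) -> c = 27; heap: [0-6 FREE][7-14 ALLOC][15-26 ALLOC][27-36 ALLOC][37-37 FREE]
Free blocks: [7 1] total_free=8 largest=7 -> 100*(8-7)/8 = 100/8 = 12.5 -> rounds to 13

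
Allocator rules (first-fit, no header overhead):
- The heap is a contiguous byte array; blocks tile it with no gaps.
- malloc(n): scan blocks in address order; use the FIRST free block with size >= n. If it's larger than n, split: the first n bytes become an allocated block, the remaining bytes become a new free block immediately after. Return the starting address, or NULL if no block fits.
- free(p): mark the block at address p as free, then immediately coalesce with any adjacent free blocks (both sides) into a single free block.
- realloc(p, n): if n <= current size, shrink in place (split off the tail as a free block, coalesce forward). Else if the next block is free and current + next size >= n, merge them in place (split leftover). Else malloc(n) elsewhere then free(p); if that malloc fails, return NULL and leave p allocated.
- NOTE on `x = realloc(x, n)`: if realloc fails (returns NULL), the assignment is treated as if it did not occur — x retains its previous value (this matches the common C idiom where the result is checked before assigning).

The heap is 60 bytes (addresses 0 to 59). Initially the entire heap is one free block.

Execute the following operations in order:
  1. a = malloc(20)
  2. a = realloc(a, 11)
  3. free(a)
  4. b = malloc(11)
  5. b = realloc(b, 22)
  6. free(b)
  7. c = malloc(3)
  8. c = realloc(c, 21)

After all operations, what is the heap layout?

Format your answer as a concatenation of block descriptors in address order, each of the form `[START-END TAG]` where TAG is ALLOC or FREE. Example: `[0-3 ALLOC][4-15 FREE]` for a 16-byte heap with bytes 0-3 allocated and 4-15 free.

Op 1: a = malloc(20) -> a = 0; heap: [0-19 ALLOC][20-59 FREE]
Op 2: a = realloc(a, 11) -> a = 0; heap: [0-10 ALLOC][11-59 FREE]
Op 3: free(a) -> (freed a); heap: [0-59 FREE]
Op 4: b = malloc(11) -> b = 0; heap: [0-10 ALLOC][11-59 FREE]
Op 5: b = realloc(b, 22) -> b = 0; heap: [0-21 ALLOC][22-59 FREE]
Op 6: free(b) -> (freed b); heap: [0-59 FREE]
Op 7: c = malloc(3) -> c = 0; heap: [0-2 ALLOC][3-59 FREE]
Op 8: c = realloc(c, 21) -> c = 0; heap: [0-20 ALLOC][21-59 FREE]

Answer: [0-20 ALLOC][21-59 FREE]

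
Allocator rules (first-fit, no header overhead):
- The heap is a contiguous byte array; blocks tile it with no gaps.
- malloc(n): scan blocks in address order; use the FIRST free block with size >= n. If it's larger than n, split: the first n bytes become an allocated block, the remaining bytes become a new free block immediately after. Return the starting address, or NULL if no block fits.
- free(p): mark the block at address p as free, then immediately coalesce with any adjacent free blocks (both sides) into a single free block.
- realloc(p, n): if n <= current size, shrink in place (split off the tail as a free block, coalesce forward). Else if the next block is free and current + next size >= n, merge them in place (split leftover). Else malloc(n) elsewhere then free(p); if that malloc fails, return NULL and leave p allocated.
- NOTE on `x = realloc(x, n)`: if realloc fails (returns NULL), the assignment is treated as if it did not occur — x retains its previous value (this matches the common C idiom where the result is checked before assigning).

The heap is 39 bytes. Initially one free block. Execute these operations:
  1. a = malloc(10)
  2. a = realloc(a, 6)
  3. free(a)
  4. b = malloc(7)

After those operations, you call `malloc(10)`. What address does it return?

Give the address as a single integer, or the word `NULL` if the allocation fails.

Op 1: a = malloc(10) -> a = 0; heap: [0-9 ALLOC][10-38 FREE]
Op 2: a = realloc(a, 6) -> a = 0; heap: [0-5 ALLOC][6-38 FREE]
Op 3: free(a) -> (freed a); heap: [0-38 FREE]
Op 4: b = malloc(7) -> b = 0; heap: [0-6 ALLOC][7-38 FREE]
malloc(10): first-fit scan over [0-6 ALLOC][7-38 FREE] -> 7

Answer: 7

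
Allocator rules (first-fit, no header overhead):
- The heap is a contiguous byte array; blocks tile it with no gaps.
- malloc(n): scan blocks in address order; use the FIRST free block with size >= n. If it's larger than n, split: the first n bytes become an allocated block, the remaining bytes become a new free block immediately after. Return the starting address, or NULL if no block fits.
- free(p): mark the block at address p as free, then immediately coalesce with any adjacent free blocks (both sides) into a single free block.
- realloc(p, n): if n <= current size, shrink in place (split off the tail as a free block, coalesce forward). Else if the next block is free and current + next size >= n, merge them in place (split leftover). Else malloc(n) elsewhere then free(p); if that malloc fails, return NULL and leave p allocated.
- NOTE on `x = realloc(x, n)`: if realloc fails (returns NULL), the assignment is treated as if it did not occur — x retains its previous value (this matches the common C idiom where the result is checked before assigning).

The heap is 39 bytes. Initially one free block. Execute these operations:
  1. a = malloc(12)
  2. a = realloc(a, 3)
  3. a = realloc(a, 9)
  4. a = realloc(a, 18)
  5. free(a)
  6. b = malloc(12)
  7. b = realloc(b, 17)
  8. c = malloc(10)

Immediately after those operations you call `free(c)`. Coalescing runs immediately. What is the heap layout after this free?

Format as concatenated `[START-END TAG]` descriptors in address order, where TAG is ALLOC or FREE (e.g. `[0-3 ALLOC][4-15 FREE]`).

Answer: [0-16 ALLOC][17-38 FREE]

Derivation:
Op 1: a = malloc(12) -> a = 0; heap: [0-11 ALLOC][12-38 FREE]
Op 2: a = realloc(a, 3) -> a = 0; heap: [0-2 ALLOC][3-38 FREE]
Op 3: a = realloc(a, 9) -> a = 0; heap: [0-8 ALLOC][9-38 FREE]
Op 4: a = realloc(a, 18) -> a = 0; heap: [0-17 ALLOC][18-38 FREE]
Op 5: free(a) -> (freed a); heap: [0-38 FREE]
Op 6: b = malloc(12) -> b = 0; heap: [0-11 ALLOC][12-38 FREE]
Op 7: b = realloc(b, 17) -> b = 0; heap: [0-16 ALLOC][17-38 FREE]
Op 8: c = malloc(10) -> c = 17; heap: [0-16 ALLOC][17-26 ALLOC][27-38 FREE]
free(c): c = 17 -> block [17-26 ALLOC]; mark free, coalesce with adjacent free neighbors -> [0-16 ALLOC][17-38 FREE]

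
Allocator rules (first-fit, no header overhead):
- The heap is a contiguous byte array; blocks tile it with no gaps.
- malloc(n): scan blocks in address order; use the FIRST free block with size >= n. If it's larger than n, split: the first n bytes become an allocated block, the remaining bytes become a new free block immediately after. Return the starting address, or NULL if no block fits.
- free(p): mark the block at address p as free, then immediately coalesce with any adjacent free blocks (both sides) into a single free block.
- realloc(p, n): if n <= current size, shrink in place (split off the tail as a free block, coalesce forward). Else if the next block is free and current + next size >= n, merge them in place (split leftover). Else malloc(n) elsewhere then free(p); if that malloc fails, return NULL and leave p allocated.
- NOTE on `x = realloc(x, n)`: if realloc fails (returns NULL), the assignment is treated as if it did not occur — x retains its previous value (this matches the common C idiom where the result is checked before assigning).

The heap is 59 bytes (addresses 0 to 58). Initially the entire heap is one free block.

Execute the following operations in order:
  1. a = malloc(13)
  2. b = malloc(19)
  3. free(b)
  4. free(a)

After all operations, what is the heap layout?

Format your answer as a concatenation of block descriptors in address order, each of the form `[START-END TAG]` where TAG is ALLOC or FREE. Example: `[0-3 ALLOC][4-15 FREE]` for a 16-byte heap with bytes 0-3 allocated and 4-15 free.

Op 1: a = malloc(13) -> a = 0; heap: [0-12 ALLOC][13-58 FREE]
Op 2: b = malloc(19) -> b = 13; heap: [0-12 ALLOC][13-31 ALLOC][32-58 FREE]
Op 3: free(b) -> (freed b); heap: [0-12 ALLOC][13-58 FREE]
Op 4: free(a) -> (freed a); heap: [0-58 FREE]

Answer: [0-58 FREE]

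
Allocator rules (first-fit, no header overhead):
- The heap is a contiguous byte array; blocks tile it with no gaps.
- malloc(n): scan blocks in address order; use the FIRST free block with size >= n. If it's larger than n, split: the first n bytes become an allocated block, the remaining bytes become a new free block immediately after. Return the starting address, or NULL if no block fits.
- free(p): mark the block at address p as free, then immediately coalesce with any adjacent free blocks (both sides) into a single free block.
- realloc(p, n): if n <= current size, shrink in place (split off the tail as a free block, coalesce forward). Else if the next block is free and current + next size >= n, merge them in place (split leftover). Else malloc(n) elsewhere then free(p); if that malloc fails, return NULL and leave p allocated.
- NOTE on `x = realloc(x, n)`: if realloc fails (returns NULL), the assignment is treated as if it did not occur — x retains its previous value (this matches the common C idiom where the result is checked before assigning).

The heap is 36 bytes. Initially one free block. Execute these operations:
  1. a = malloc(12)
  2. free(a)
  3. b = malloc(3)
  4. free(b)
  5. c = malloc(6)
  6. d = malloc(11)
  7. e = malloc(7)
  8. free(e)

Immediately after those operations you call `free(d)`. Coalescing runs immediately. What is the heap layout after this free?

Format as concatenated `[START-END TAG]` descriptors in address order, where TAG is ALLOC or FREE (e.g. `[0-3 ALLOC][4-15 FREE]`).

Op 1: a = malloc(12) -> a = 0; heap: [0-11 ALLOC][12-35 FREE]
Op 2: free(a) -> (freed a); heap: [0-35 FREE]
Op 3: b = malloc(3) -> b = 0; heap: [0-2 ALLOC][3-35 FREE]
Op 4: free(b) -> (freed b); heap: [0-35 FREE]
Op 5: c = malloc(6) -> c = 0; heap: [0-5 ALLOC][6-35 FREE]
Op 6: d = malloc(11) -> d = 6; heap: [0-5 ALLOC][6-16 ALLOC][17-35 FREE]
Op 7: e = malloc(7) -> e = 17; heap: [0-5 ALLOC][6-16 ALLOC][17-23 ALLOC][24-35 FREE]
Op 8: free(e) -> (freed e); heap: [0-5 ALLOC][6-16 ALLOC][17-35 FREE]
free(d): d = 6 -> block [6-16 ALLOC]; mark free, coalesce with adjacent free neighbors -> [0-5 ALLOC][6-35 FREE]

Answer: [0-5 ALLOC][6-35 FREE]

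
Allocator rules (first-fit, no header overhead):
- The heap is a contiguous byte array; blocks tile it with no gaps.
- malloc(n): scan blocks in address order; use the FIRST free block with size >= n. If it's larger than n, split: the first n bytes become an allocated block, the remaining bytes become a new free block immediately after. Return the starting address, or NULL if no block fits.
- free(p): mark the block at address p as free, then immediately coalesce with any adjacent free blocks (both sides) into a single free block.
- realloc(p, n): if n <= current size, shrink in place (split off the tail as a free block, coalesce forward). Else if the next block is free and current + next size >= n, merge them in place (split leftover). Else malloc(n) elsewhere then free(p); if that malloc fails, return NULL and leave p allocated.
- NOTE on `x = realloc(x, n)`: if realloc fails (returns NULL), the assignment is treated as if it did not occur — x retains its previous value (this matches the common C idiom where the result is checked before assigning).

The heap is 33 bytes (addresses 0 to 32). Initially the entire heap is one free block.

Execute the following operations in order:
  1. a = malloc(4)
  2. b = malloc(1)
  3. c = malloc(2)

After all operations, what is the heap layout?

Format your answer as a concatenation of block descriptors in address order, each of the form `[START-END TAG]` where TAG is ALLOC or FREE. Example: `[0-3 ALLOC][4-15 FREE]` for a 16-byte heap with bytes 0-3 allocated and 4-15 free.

Op 1: a = malloc(4) -> a = 0; heap: [0-3 ALLOC][4-32 FREE]
Op 2: b = malloc(1) -> b = 4; heap: [0-3 ALLOC][4-4 ALLOC][5-32 FREE]
Op 3: c = malloc(2) -> c = 5; heap: [0-3 ALLOC][4-4 ALLOC][5-6 ALLOC][7-32 FREE]

Answer: [0-3 ALLOC][4-4 ALLOC][5-6 ALLOC][7-32 FREE]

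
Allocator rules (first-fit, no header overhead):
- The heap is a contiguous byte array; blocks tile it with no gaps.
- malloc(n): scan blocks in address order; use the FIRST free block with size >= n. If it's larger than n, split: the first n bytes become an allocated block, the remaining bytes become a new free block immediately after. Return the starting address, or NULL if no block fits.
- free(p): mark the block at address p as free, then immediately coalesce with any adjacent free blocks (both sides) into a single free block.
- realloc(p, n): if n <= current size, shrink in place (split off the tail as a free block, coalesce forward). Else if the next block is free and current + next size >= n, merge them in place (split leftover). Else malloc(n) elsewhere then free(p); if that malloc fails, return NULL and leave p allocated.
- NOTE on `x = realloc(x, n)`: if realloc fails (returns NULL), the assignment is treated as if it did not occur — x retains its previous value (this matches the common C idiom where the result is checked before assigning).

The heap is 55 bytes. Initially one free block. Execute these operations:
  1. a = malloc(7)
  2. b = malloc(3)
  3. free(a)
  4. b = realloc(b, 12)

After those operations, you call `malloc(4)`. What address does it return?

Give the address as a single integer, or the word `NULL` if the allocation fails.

Op 1: a = malloc(7) -> a = 0; heap: [0-6 ALLOC][7-54 FREE]
Op 2: b = malloc(3) -> b = 7; heap: [0-6 ALLOC][7-9 ALLOC][10-54 FREE]
Op 3: free(a) -> (freed a); heap: [0-6 FREE][7-9 ALLOC][10-54 FREE]
Op 4: b = realloc(b, 12) -> b = 7; heap: [0-6 FREE][7-18 ALLOC][19-54 FREE]
malloc(4): first-fit scan over [0-6 FREE][7-18 ALLOC][19-54 FREE] -> 0

Answer: 0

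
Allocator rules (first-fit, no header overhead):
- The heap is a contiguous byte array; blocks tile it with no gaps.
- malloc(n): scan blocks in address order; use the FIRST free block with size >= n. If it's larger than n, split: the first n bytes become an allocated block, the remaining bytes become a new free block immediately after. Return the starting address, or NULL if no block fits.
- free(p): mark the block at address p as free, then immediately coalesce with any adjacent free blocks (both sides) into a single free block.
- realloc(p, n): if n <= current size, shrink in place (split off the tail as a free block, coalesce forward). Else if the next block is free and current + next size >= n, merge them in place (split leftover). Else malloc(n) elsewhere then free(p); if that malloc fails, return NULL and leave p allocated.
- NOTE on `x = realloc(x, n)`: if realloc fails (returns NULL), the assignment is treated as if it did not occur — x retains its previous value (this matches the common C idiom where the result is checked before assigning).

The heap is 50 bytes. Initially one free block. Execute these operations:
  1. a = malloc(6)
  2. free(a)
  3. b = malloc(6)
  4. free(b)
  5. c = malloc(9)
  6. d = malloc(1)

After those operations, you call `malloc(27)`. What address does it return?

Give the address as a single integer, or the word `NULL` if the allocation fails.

Answer: 10

Derivation:
Op 1: a = malloc(6) -> a = 0; heap: [0-5 ALLOC][6-49 FREE]
Op 2: free(a) -> (freed a); heap: [0-49 FREE]
Op 3: b = malloc(6) -> b = 0; heap: [0-5 ALLOC][6-49 FREE]
Op 4: free(b) -> (freed b); heap: [0-49 FREE]
Op 5: c = malloc(9) -> c = 0; heap: [0-8 ALLOC][9-49 FREE]
Op 6: d = malloc(1) -> d = 9; heap: [0-8 ALLOC][9-9 ALLOC][10-49 FREE]
malloc(27): first-fit scan over [0-8 ALLOC][9-9 ALLOC][10-49 FREE] -> 10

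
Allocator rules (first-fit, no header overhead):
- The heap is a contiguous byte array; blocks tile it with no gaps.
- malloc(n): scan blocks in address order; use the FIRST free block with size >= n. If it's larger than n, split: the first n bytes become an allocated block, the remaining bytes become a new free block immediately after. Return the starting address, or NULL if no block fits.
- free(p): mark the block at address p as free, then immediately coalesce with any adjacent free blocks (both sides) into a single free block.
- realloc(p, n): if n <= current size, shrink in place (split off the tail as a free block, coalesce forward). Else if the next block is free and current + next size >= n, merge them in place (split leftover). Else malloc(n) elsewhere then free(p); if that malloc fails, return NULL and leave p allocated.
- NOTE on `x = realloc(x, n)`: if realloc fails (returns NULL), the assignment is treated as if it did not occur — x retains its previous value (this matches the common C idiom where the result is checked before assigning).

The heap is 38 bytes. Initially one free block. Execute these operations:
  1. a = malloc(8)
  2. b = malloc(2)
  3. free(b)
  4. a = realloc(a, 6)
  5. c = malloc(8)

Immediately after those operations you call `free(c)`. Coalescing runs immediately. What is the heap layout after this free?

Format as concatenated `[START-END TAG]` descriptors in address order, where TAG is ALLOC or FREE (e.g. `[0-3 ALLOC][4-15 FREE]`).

Op 1: a = malloc(8) -> a = 0; heap: [0-7 ALLOC][8-37 FREE]
Op 2: b = malloc(2) -> b = 8; heap: [0-7 ALLOC][8-9 ALLOC][10-37 FREE]
Op 3: free(b) -> (freed b); heap: [0-7 ALLOC][8-37 FREE]
Op 4: a = realloc(a, 6) -> a = 0; heap: [0-5 ALLOC][6-37 FREE]
Op 5: c = malloc(8) -> c = 6; heap: [0-5 ALLOC][6-13 ALLOC][14-37 FREE]
free(c): c = 6 -> block [6-13 ALLOC]; mark free, coalesce with adjacent free neighbors -> [0-5 ALLOC][6-37 FREE]

Answer: [0-5 ALLOC][6-37 FREE]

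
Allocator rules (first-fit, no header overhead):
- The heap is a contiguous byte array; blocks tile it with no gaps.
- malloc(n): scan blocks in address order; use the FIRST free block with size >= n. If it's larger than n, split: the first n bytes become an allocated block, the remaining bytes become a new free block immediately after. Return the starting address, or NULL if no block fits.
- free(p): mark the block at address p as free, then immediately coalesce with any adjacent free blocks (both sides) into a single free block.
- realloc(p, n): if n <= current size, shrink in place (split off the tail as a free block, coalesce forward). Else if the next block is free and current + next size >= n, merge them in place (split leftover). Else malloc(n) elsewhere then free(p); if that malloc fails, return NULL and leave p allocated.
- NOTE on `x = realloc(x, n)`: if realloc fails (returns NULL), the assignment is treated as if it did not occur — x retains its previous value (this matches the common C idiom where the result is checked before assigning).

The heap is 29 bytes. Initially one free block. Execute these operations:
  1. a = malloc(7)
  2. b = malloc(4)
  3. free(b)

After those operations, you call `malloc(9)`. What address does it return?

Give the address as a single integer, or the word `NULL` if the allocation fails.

Answer: 7

Derivation:
Op 1: a = malloc(7) -> a = 0; heap: [0-6 ALLOC][7-28 FREE]
Op 2: b = malloc(4) -> b = 7; heap: [0-6 ALLOC][7-10 ALLOC][11-28 FREE]
Op 3: free(b) -> (freed b); heap: [0-6 ALLOC][7-28 FREE]
malloc(9): first-fit scan over [0-6 ALLOC][7-28 FREE] -> 7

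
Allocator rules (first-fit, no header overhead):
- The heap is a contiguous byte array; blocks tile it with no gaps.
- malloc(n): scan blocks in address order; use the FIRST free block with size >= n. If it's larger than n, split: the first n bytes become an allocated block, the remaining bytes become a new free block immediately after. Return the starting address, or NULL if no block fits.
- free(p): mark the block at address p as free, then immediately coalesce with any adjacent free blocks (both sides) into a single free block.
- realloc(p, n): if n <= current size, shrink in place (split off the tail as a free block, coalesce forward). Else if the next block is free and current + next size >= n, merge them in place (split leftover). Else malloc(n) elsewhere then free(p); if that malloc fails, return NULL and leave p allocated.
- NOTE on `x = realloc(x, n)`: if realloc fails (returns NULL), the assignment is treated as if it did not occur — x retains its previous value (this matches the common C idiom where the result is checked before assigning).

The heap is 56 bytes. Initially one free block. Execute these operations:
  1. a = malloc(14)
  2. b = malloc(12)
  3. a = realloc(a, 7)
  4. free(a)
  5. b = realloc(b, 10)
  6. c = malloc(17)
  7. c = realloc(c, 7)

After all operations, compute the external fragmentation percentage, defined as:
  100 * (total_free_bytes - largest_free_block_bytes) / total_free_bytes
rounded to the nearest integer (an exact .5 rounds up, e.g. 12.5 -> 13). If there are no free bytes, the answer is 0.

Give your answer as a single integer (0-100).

Answer: 36

Derivation:
Op 1: a = malloc(14) -> a = 0; heap: [0-13 ALLOC][14-55 FREE]
Op 2: b = malloc(12) -> b = 14; heap: [0-13 ALLOC][14-25 ALLOC][26-55 FREE]
Op 3: a = realloc(a, 7) -> a = 0; heap: [0-6 ALLOC][7-13 FREE][14-25 ALLOC][26-55 FREE]
Op 4: free(a) -> (freed a); heap: [0-13 FREE][14-25 ALLOC][26-55 FREE]
Op 5: b = realloc(b, 10) -> b = 14; heap: [0-13 FREE][14-23 ALLOC][24-55 FREE]
Op 6: c = malloc(17) -> c = 24; heap: [0-13 FREE][14-23 ALLOC][24-40 ALLOC][41-55 FREE]
Op 7: c = realloc(c, 7) -> c = 24; heap: [0-13 FREE][14-23 ALLOC][24-30 ALLOC][31-55 FREE]
Free blocks: [14 25] total_free=39 largest=25 -> 100*(39-25)/39 = 1400/39 ≈ 35.897 -> rounds to 36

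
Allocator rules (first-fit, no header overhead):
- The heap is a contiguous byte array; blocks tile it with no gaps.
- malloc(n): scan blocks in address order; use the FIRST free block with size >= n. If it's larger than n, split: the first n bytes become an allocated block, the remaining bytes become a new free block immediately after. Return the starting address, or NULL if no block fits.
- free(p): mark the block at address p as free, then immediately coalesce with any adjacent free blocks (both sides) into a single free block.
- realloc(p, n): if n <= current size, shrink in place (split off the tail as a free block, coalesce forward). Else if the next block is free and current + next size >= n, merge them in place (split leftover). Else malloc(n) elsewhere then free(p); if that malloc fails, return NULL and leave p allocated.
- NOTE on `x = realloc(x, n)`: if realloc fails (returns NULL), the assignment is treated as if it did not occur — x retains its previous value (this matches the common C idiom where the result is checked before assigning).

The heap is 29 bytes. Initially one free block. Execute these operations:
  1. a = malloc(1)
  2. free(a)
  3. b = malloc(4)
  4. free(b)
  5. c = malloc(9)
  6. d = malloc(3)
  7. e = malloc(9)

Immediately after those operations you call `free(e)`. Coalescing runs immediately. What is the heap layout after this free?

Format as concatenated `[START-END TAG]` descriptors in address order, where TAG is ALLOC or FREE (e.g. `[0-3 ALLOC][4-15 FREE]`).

Op 1: a = malloc(1) -> a = 0; heap: [0-0 ALLOC][1-28 FREE]
Op 2: free(a) -> (freed a); heap: [0-28 FREE]
Op 3: b = malloc(4) -> b = 0; heap: [0-3 ALLOC][4-28 FREE]
Op 4: free(b) -> (freed b); heap: [0-28 FREE]
Op 5: c = malloc(9) -> c = 0; heap: [0-8 ALLOC][9-28 FREE]
Op 6: d = malloc(3) -> d = 9; heap: [0-8 ALLOC][9-11 ALLOC][12-28 FREE]
Op 7: e = malloc(9) -> e = 12; heap: [0-8 ALLOC][9-11 ALLOC][12-20 ALLOC][21-28 FREE]
free(e): e = 12 -> block [12-20 ALLOC]; mark free, coalesce with adjacent free neighbors -> [0-8 ALLOC][9-11 ALLOC][12-28 FREE]

Answer: [0-8 ALLOC][9-11 ALLOC][12-28 FREE]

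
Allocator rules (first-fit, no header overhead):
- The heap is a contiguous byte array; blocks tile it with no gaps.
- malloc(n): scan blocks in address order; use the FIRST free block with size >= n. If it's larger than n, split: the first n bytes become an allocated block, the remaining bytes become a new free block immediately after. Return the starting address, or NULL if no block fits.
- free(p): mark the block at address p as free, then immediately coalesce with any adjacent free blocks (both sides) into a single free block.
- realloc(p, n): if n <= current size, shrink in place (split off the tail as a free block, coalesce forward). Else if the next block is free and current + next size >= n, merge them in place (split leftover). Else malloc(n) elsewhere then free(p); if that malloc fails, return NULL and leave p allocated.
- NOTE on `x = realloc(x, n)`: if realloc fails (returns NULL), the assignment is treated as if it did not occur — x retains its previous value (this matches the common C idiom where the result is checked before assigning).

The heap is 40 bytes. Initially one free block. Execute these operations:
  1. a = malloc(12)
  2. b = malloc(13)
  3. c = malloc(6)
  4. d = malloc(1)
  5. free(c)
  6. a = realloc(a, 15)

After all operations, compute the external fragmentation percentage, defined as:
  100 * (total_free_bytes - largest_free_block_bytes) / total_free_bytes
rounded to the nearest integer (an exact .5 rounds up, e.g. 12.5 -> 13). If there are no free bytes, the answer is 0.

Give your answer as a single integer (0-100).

Op 1: a = malloc(12) -> a = 0; heap: [0-11 ALLOC][12-39 FREE]
Op 2: b = malloc(13) -> b = 12; heap: [0-11 ALLOC][12-24 ALLOC][25-39 FREE]
Op 3: c = malloc(6) -> c = 25; heap: [0-11 ALLOC][12-24 ALLOC][25-30 ALLOC][31-39 FREE]
Op 4: d = malloc(1) -> d = 31; heap: [0-11 ALLOC][12-24 ALLOC][25-30 ALLOC][31-31 ALLOC][32-39 FREE]
Op 5: free(c) -> (freed c); heap: [0-11 ALLOC][12-24 ALLOC][25-30 FREE][31-31 ALLOC][32-39 FREE]
Op 6: a = realloc(a, 15) -> NULL (a unchanged); heap: [0-11 ALLOC][12-24 ALLOC][25-30 FREE][31-31 ALLOC][32-39 FREE]
Free blocks: [6 8] total_free=14 largest=8 -> 100*(14-8)/14 = 600/14 ≈ 42.857 -> rounds to 43

Answer: 43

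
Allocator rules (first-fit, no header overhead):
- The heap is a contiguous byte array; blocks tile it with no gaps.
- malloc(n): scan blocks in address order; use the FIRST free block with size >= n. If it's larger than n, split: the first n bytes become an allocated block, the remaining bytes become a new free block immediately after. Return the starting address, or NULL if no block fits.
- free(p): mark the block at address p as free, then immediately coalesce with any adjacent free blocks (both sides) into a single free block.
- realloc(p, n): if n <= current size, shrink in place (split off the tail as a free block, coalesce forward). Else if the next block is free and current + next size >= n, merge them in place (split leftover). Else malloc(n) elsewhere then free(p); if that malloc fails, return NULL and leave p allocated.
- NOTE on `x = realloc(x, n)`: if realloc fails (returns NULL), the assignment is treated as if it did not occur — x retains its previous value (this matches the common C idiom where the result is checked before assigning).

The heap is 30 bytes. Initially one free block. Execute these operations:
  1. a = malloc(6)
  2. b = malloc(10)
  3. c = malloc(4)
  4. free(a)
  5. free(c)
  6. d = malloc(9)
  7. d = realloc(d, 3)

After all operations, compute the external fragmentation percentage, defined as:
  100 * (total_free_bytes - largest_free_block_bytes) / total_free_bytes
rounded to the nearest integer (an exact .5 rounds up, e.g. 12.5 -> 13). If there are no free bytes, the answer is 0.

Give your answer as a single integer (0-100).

Op 1: a = malloc(6) -> a = 0; heap: [0-5 ALLOC][6-29 FREE]
Op 2: b = malloc(10) -> b = 6; heap: [0-5 ALLOC][6-15 ALLOC][16-29 FREE]
Op 3: c = malloc(4) -> c = 16; heap: [0-5 ALLOC][6-15 ALLOC][16-19 ALLOC][20-29 FREE]
Op 4: free(a) -> (freed a); heap: [0-5 FREE][6-15 ALLOC][16-19 ALLOC][20-29 FREE]
Op 5: free(c) -> (freed c); heap: [0-5 FREE][6-15 ALLOC][16-29 FREE]
Op 6: d = malloc(9) -> d = 16; heap: [0-5 FREE][6-15 ALLOC][16-24 ALLOC][25-29 FREE]
Op 7: d = realloc(d, 3) -> d = 16; heap: [0-5 FREE][6-15 ALLOC][16-18 ALLOC][19-29 FREE]
Free blocks: [6 11] total_free=17 largest=11 -> 100*(17-11)/17 = 600/17 ≈ 35.294 -> rounds to 35

Answer: 35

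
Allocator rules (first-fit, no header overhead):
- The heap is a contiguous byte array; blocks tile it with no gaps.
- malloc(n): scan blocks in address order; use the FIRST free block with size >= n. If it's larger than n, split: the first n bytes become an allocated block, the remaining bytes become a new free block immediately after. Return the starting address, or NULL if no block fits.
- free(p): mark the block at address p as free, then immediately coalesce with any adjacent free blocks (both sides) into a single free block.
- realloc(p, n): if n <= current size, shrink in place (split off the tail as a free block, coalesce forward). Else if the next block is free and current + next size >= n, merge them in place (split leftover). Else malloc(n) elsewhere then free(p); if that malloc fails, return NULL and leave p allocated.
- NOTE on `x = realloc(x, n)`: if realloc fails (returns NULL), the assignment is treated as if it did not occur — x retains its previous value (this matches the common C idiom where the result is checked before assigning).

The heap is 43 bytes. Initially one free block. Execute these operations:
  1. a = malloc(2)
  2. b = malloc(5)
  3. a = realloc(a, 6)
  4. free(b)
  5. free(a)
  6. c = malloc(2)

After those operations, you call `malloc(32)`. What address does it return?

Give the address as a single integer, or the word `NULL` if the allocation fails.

Answer: 2

Derivation:
Op 1: a = malloc(2) -> a = 0; heap: [0-1 ALLOC][2-42 FREE]
Op 2: b = malloc(5) -> b = 2; heap: [0-1 ALLOC][2-6 ALLOC][7-42 FREE]
Op 3: a = realloc(a, 6) -> a = 7; heap: [0-1 FREE][2-6 ALLOC][7-12 ALLOC][13-42 FREE]
Op 4: free(b) -> (freed b); heap: [0-6 FREE][7-12 ALLOC][13-42 FREE]
Op 5: free(a) -> (freed a); heap: [0-42 FREE]
Op 6: c = malloc(2) -> c = 0; heap: [0-1 ALLOC][2-42 FREE]
malloc(32): first-fit scan over [0-1 ALLOC][2-42 FREE] -> 2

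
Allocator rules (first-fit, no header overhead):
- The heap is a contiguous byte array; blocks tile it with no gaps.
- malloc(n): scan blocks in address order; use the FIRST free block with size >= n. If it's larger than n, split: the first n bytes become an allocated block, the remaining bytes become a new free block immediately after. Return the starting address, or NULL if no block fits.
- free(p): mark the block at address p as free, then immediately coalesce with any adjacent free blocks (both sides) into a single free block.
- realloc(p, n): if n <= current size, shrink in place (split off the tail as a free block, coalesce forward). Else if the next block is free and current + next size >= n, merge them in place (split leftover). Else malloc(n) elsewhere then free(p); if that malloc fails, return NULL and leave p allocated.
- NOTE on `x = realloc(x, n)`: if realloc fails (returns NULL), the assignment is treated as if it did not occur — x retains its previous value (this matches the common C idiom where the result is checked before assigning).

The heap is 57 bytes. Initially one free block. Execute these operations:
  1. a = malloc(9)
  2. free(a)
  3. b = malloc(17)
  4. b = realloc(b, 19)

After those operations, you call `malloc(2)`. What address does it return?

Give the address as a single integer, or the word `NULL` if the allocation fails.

Answer: 19

Derivation:
Op 1: a = malloc(9) -> a = 0; heap: [0-8 ALLOC][9-56 FREE]
Op 2: free(a) -> (freed a); heap: [0-56 FREE]
Op 3: b = malloc(17) -> b = 0; heap: [0-16 ALLOC][17-56 FREE]
Op 4: b = realloc(b, 19) -> b = 0; heap: [0-18 ALLOC][19-56 FREE]
malloc(2): first-fit scan over [0-18 ALLOC][19-56 FREE] -> 19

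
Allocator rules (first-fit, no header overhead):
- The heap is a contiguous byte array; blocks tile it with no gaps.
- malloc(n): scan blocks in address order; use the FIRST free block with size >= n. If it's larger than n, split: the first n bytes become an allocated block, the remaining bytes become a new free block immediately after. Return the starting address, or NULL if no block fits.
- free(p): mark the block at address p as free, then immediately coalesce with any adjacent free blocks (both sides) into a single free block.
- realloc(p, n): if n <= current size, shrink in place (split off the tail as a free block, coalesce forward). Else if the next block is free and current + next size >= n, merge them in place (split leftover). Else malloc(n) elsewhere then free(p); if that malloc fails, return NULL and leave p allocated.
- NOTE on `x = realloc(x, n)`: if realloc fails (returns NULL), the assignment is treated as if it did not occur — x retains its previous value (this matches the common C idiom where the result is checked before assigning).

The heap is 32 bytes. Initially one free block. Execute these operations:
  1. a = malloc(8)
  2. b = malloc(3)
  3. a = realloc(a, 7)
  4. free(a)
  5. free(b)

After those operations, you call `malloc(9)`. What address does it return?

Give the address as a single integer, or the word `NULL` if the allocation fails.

Answer: 0

Derivation:
Op 1: a = malloc(8) -> a = 0; heap: [0-7 ALLOC][8-31 FREE]
Op 2: b = malloc(3) -> b = 8; heap: [0-7 ALLOC][8-10 ALLOC][11-31 FREE]
Op 3: a = realloc(a, 7) -> a = 0; heap: [0-6 ALLOC][7-7 FREE][8-10 ALLOC][11-31 FREE]
Op 4: free(a) -> (freed a); heap: [0-7 FREE][8-10 ALLOC][11-31 FREE]
Op 5: free(b) -> (freed b); heap: [0-31 FREE]
malloc(9): first-fit scan over [0-31 FREE] -> 0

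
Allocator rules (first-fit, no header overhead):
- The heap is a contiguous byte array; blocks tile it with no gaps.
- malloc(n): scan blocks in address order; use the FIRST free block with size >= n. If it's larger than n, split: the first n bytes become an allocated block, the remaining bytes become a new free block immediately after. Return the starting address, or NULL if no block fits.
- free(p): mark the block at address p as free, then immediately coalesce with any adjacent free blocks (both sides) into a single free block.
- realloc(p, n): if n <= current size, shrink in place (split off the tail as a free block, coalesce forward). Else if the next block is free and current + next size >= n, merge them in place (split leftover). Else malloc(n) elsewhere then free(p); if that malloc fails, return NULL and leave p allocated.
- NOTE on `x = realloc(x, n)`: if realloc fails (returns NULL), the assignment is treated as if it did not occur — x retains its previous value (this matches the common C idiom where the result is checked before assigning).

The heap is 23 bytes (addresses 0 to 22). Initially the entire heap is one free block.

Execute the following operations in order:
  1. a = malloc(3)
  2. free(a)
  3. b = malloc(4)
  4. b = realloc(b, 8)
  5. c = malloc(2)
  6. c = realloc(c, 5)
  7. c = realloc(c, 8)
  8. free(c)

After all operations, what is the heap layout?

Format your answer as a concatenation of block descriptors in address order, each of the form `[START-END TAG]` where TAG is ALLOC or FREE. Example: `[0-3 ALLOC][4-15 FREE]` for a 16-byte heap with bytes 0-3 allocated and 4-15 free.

Answer: [0-7 ALLOC][8-22 FREE]

Derivation:
Op 1: a = malloc(3) -> a = 0; heap: [0-2 ALLOC][3-22 FREE]
Op 2: free(a) -> (freed a); heap: [0-22 FREE]
Op 3: b = malloc(4) -> b = 0; heap: [0-3 ALLOC][4-22 FREE]
Op 4: b = realloc(b, 8) -> b = 0; heap: [0-7 ALLOC][8-22 FREE]
Op 5: c = malloc(2) -> c = 8; heap: [0-7 ALLOC][8-9 ALLOC][10-22 FREE]
Op 6: c = realloc(c, 5) -> c = 8; heap: [0-7 ALLOC][8-12 ALLOC][13-22 FREE]
Op 7: c = realloc(c, 8) -> c = 8; heap: [0-7 ALLOC][8-15 ALLOC][16-22 FREE]
Op 8: free(c) -> (freed c); heap: [0-7 ALLOC][8-22 FREE]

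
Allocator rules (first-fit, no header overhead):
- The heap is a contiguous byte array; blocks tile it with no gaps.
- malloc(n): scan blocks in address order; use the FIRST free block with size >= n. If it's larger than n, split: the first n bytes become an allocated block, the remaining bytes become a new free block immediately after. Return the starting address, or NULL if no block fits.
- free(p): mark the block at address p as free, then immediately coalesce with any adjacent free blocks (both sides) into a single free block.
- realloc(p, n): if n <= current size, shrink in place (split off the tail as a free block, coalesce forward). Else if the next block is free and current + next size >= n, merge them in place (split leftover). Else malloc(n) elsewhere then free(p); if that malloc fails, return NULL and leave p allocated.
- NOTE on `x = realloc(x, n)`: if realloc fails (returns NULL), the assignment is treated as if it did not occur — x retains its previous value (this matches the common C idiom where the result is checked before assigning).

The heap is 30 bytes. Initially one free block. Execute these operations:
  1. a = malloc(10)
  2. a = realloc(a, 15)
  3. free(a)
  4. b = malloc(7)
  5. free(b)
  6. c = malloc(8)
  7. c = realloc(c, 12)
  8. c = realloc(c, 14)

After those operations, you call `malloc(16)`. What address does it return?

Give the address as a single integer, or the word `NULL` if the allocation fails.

Answer: 14

Derivation:
Op 1: a = malloc(10) -> a = 0; heap: [0-9 ALLOC][10-29 FREE]
Op 2: a = realloc(a, 15) -> a = 0; heap: [0-14 ALLOC][15-29 FREE]
Op 3: free(a) -> (freed a); heap: [0-29 FREE]
Op 4: b = malloc(7) -> b = 0; heap: [0-6 ALLOC][7-29 FREE]
Op 5: free(b) -> (freed b); heap: [0-29 FREE]
Op 6: c = malloc(8) -> c = 0; heap: [0-7 ALLOC][8-29 FREE]
Op 7: c = realloc(c, 12) -> c = 0; heap: [0-11 ALLOC][12-29 FREE]
Op 8: c = realloc(c, 14) -> c = 0; heap: [0-13 ALLOC][14-29 FREE]
malloc(16): first-fit scan over [0-13 ALLOC][14-29 FREE] -> 14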